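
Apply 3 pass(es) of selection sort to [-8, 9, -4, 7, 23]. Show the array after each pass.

Pass 1: Select minimum -8 at index 0, swap -> [-8, 9, -4, 7, 23]
Pass 2: Select minimum -4 at index 2, swap -> [-8, -4, 9, 7, 23]
Pass 3: Select minimum 7 at index 3, swap -> [-8, -4, 7, 9, 23]


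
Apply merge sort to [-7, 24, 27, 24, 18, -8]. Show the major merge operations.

Divide and conquer:
  Merge [24] + [27] -> [24, 27]
  Merge [-7] + [24, 27] -> [-7, 24, 27]
  Merge [18] + [-8] -> [-8, 18]
  Merge [24] + [-8, 18] -> [-8, 18, 24]
  Merge [-7, 24, 27] + [-8, 18, 24] -> [-8, -7, 18, 24, 24, 27]


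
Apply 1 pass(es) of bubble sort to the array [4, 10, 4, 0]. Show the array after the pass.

After pass 1: [4, 4, 0, 10] (2 swaps)
Total swaps: 2


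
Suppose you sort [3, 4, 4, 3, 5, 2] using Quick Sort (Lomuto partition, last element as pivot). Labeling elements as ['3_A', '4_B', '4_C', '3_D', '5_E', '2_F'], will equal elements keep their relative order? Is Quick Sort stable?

Trace Quick Sort on the labeled array (the key is the number; the letter only tracks identity):
  Partition indices 0..5 around pivot 2_F -> [2_F, 4_B, 4_C, 3_D, 5_E, 3_A]
  Partition indices 1..5 around pivot 3_A -> [2_F, 3_D, 3_A, 4_B, 5_E, 4_C]
  Partition indices 3..5 around pivot 4_C -> [2_F, 3_D, 3_A, 4_B, 4_C, 5_E]
Final order: [2_F, 3_D, 3_A, 4_B, 4_C, 5_E]
Equal keys:
  value 3: originally 3_A, 3_D; after sorting 3_D, 3_A -> order changed
  value 4: originally 4_B, 4_C; after sorting 4_B, 4_C -> order preserved
Equal keys were reordered, so Quick Sort is not stable: partition swaps elements across long distances and can reorder equal keys. (One such input is enough; an unstable sort may happen to preserve order on other inputs, but it gives no guarantee.)
Answer: Not stable


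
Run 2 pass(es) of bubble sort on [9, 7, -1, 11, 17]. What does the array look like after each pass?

After pass 1: [7, -1, 9, 11, 17] (2 swaps)
After pass 2: [-1, 7, 9, 11, 17] (1 swaps)
Total swaps: 3


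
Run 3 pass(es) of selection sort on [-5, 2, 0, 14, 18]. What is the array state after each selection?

Pass 1: Select minimum -5 at index 0, swap -> [-5, 2, 0, 14, 18]
Pass 2: Select minimum 0 at index 2, swap -> [-5, 0, 2, 14, 18]
Pass 3: Select minimum 2 at index 2, swap -> [-5, 0, 2, 14, 18]


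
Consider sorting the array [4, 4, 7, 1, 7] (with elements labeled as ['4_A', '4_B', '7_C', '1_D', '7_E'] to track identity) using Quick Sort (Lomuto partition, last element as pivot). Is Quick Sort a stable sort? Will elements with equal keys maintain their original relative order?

Trace Quick Sort on the labeled array (the key is the number; the letter only tracks identity):
  Partition indices 0..4 around pivot 7_E -> [4_A, 4_B, 7_C, 1_D, 7_E]
  Partition indices 0..3 around pivot 1_D -> [1_D, 4_B, 7_C, 4_A, 7_E]
  Partition indices 1..3 around pivot 4_A -> [1_D, 4_B, 4_A, 7_C, 7_E]
Final order: [1_D, 4_B, 4_A, 7_C, 7_E]
Equal keys:
  value 4: originally 4_A, 4_B; after sorting 4_B, 4_A -> order changed
  value 7: originally 7_C, 7_E; after sorting 7_C, 7_E -> order preserved
Equal keys were reordered, so Quick Sort is not stable: partition swaps elements across long distances and can reorder equal keys. (One such input is enough; an unstable sort may happen to preserve order on other inputs, but it gives no guarantee.)
Answer: Not stable


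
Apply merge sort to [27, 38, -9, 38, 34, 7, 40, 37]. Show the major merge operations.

Divide and conquer:
  Merge [27] + [38] -> [27, 38]
  Merge [-9] + [38] -> [-9, 38]
  Merge [27, 38] + [-9, 38] -> [-9, 27, 38, 38]
  Merge [34] + [7] -> [7, 34]
  Merge [40] + [37] -> [37, 40]
  Merge [7, 34] + [37, 40] -> [7, 34, 37, 40]
  Merge [-9, 27, 38, 38] + [7, 34, 37, 40] -> [-9, 7, 27, 34, 37, 38, 38, 40]


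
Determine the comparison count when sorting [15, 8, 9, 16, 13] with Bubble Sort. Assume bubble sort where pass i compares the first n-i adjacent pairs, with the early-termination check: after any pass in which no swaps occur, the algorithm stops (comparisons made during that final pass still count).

Pass 1: compare adjacent pairs (0,1)..(3,4) = 4 comparison(s), 3 swap(s) -> [8, 9, 15, 13, 16]
Pass 2: compare adjacent pairs (0,1)..(2,3) = 3 comparison(s), 1 swap(s) -> [8, 9, 13, 15, 16]
Pass 3: compare adjacent pairs (0,1)..(1,2) = 2 comparison(s), 0 swap(s) -> [8, 9, 13, 15, 16]
No swaps in this pass, so bubble sort stops here.
Total comparisons: 4 + 3 + 2 = 9


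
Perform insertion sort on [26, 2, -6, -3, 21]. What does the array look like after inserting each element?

First element 26 is already 'sorted'
Insert 2: shifted 1 elements -> [2, 26, -6, -3, 21]
Insert -6: shifted 2 elements -> [-6, 2, 26, -3, 21]
Insert -3: shifted 2 elements -> [-6, -3, 2, 26, 21]
Insert 21: shifted 1 elements -> [-6, -3, 2, 21, 26]


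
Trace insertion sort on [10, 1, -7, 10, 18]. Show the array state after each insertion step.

First element 10 is already 'sorted'
Insert 1: shifted 1 elements -> [1, 10, -7, 10, 18]
Insert -7: shifted 2 elements -> [-7, 1, 10, 10, 18]
Insert 10: shifted 0 elements -> [-7, 1, 10, 10, 18]
Insert 18: shifted 0 elements -> [-7, 1, 10, 10, 18]


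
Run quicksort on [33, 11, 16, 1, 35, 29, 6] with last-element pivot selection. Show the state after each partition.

Partition 1: pivot=6 at index 1 -> [1, 6, 16, 33, 35, 29, 11]
Partition 2: pivot=11 at index 2 -> [1, 6, 11, 33, 35, 29, 16]
Partition 3: pivot=16 at index 3 -> [1, 6, 11, 16, 35, 29, 33]
Partition 4: pivot=33 at index 5 -> [1, 6, 11, 16, 29, 33, 35]


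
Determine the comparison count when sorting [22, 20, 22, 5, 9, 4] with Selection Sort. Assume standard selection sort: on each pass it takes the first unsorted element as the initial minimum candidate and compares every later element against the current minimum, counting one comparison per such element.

Pass 1: scan indices 1..5 for the minimum = 5 comparison(s); min is 4, place at index 0 -> [4, 20, 22, 5, 9, 22]
Pass 2: scan indices 2..5 for the minimum = 4 comparison(s); min is 5, place at index 1 -> [4, 5, 22, 20, 9, 22]
Pass 3: scan indices 3..5 for the minimum = 3 comparison(s); min is 9, place at index 2 -> [4, 5, 9, 20, 22, 22]
Pass 4: scan indices 4..5 for the minimum = 2 comparison(s); min is 20, place at index 3 -> [4, 5, 9, 20, 22, 22]
Pass 5: scan indices 5..5 for the minimum = 1 comparison(s); min is 22, place at index 4 -> [4, 5, 9, 20, 22, 22]
Selection sort always scans the whole unsorted suffix, so the count is (n-1) + (n-2) + ... + 1 = n(n-1)/2 = 6*5/2 = 15 regardless of the input order.
Total comparisons: 5 + 4 + 3 + 2 + 1 = 15


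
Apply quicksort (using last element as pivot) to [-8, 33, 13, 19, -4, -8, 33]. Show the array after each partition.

Partition 1: pivot=33 at index 6 -> [-8, 33, 13, 19, -4, -8, 33]
Partition 2: pivot=-8 at index 1 -> [-8, -8, 13, 19, -4, 33, 33]
Partition 3: pivot=33 at index 5 -> [-8, -8, 13, 19, -4, 33, 33]
Partition 4: pivot=-4 at index 2 -> [-8, -8, -4, 19, 13, 33, 33]
Partition 5: pivot=13 at index 3 -> [-8, -8, -4, 13, 19, 33, 33]


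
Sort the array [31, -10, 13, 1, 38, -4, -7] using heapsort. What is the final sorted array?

Build heap: [38, 31, 13, 1, -10, -4, -7]
Extract 38: [31, 1, 13, -7, -10, -4, 38]
Extract 31: [13, 1, -4, -7, -10, 31, 38]
Extract 13: [1, -7, -4, -10, 13, 31, 38]
Extract 1: [-4, -7, -10, 1, 13, 31, 38]
Extract -4: [-7, -10, -4, 1, 13, 31, 38]
Extract -7: [-10, -7, -4, 1, 13, 31, 38]


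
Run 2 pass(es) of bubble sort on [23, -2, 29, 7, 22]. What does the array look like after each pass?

After pass 1: [-2, 23, 7, 22, 29] (3 swaps)
After pass 2: [-2, 7, 22, 23, 29] (2 swaps)
Total swaps: 5


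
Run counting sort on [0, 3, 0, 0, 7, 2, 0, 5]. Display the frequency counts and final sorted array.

Count array: [4, 0, 1, 1, 0, 1, 0, 1]
(count[i] = number of elements equal to i)
Cumulative count: [4, 4, 5, 6, 6, 7, 7, 8]
Sorted: [0, 0, 0, 0, 2, 3, 5, 7]


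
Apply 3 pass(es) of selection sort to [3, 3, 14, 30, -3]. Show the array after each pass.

Pass 1: Select minimum -3 at index 4, swap -> [-3, 3, 14, 30, 3]
Pass 2: Select minimum 3 at index 1, swap -> [-3, 3, 14, 30, 3]
Pass 3: Select minimum 3 at index 4, swap -> [-3, 3, 3, 30, 14]


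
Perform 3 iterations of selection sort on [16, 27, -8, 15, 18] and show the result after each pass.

Pass 1: Select minimum -8 at index 2, swap -> [-8, 27, 16, 15, 18]
Pass 2: Select minimum 15 at index 3, swap -> [-8, 15, 16, 27, 18]
Pass 3: Select minimum 16 at index 2, swap -> [-8, 15, 16, 27, 18]


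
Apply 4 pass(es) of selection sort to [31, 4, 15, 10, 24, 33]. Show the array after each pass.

Pass 1: Select minimum 4 at index 1, swap -> [4, 31, 15, 10, 24, 33]
Pass 2: Select minimum 10 at index 3, swap -> [4, 10, 15, 31, 24, 33]
Pass 3: Select minimum 15 at index 2, swap -> [4, 10, 15, 31, 24, 33]
Pass 4: Select minimum 24 at index 4, swap -> [4, 10, 15, 24, 31, 33]


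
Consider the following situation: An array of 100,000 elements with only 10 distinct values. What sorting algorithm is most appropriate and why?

Best choice: 3-way quicksort or Counting sort
Reason: 3-way (Dutch national flag) partitioning groups every copy of the pivot together, so with only d=10 distinct keys quicksort finishes in O(n log d) expected time, which is effectively linear; counting sort runs in O(n + k) where k is the size of the key range (not the number of distinct values), so it is linear when the 10 values are integers drawn from a small known range


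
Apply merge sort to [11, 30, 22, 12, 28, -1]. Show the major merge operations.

Divide and conquer:
  Merge [30] + [22] -> [22, 30]
  Merge [11] + [22, 30] -> [11, 22, 30]
  Merge [28] + [-1] -> [-1, 28]
  Merge [12] + [-1, 28] -> [-1, 12, 28]
  Merge [11, 22, 30] + [-1, 12, 28] -> [-1, 11, 12, 22, 28, 30]


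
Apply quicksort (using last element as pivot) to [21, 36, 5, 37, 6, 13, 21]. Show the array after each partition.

Partition 1: pivot=21 at index 4 -> [21, 5, 6, 13, 21, 37, 36]
Partition 2: pivot=13 at index 2 -> [5, 6, 13, 21, 21, 37, 36]
Partition 3: pivot=6 at index 1 -> [5, 6, 13, 21, 21, 37, 36]
Partition 4: pivot=36 at index 5 -> [5, 6, 13, 21, 21, 36, 37]


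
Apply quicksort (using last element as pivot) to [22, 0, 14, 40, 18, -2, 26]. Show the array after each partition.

Partition 1: pivot=26 at index 5 -> [22, 0, 14, 18, -2, 26, 40]
Partition 2: pivot=-2 at index 0 -> [-2, 0, 14, 18, 22, 26, 40]
Partition 3: pivot=22 at index 4 -> [-2, 0, 14, 18, 22, 26, 40]
Partition 4: pivot=18 at index 3 -> [-2, 0, 14, 18, 22, 26, 40]
Partition 5: pivot=14 at index 2 -> [-2, 0, 14, 18, 22, 26, 40]


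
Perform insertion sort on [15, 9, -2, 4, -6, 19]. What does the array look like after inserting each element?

First element 15 is already 'sorted'
Insert 9: shifted 1 elements -> [9, 15, -2, 4, -6, 19]
Insert -2: shifted 2 elements -> [-2, 9, 15, 4, -6, 19]
Insert 4: shifted 2 elements -> [-2, 4, 9, 15, -6, 19]
Insert -6: shifted 4 elements -> [-6, -2, 4, 9, 15, 19]
Insert 19: shifted 0 elements -> [-6, -2, 4, 9, 15, 19]


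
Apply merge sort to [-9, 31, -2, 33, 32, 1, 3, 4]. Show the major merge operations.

Divide and conquer:
  Merge [-9] + [31] -> [-9, 31]
  Merge [-2] + [33] -> [-2, 33]
  Merge [-9, 31] + [-2, 33] -> [-9, -2, 31, 33]
  Merge [32] + [1] -> [1, 32]
  Merge [3] + [4] -> [3, 4]
  Merge [1, 32] + [3, 4] -> [1, 3, 4, 32]
  Merge [-9, -2, 31, 33] + [1, 3, 4, 32] -> [-9, -2, 1, 3, 4, 31, 32, 33]


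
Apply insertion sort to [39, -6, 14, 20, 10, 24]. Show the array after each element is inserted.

First element 39 is already 'sorted'
Insert -6: shifted 1 elements -> [-6, 39, 14, 20, 10, 24]
Insert 14: shifted 1 elements -> [-6, 14, 39, 20, 10, 24]
Insert 20: shifted 1 elements -> [-6, 14, 20, 39, 10, 24]
Insert 10: shifted 3 elements -> [-6, 10, 14, 20, 39, 24]
Insert 24: shifted 1 elements -> [-6, 10, 14, 20, 24, 39]


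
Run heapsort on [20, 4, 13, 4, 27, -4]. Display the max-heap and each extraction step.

Build heap: [27, 20, 13, 4, 4, -4]
Extract 27: [20, 4, 13, -4, 4, 27]
Extract 20: [13, 4, 4, -4, 20, 27]
Extract 13: [4, -4, 4, 13, 20, 27]
Extract 4: [4, -4, 4, 13, 20, 27]
Extract 4: [-4, 4, 4, 13, 20, 27]


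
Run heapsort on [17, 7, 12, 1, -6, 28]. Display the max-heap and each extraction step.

Build heap: [28, 7, 17, 1, -6, 12]
Extract 28: [17, 7, 12, 1, -6, 28]
Extract 17: [12, 7, -6, 1, 17, 28]
Extract 12: [7, 1, -6, 12, 17, 28]
Extract 7: [1, -6, 7, 12, 17, 28]
Extract 1: [-6, 1, 7, 12, 17, 28]


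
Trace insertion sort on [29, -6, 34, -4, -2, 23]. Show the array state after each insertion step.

First element 29 is already 'sorted'
Insert -6: shifted 1 elements -> [-6, 29, 34, -4, -2, 23]
Insert 34: shifted 0 elements -> [-6, 29, 34, -4, -2, 23]
Insert -4: shifted 2 elements -> [-6, -4, 29, 34, -2, 23]
Insert -2: shifted 2 elements -> [-6, -4, -2, 29, 34, 23]
Insert 23: shifted 2 elements -> [-6, -4, -2, 23, 29, 34]


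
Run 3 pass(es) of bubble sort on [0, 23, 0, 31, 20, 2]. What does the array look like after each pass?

After pass 1: [0, 0, 23, 20, 2, 31] (3 swaps)
After pass 2: [0, 0, 20, 2, 23, 31] (2 swaps)
After pass 3: [0, 0, 2, 20, 23, 31] (1 swaps)
Total swaps: 6


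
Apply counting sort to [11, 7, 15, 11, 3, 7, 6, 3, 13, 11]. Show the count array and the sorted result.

Count array: [0, 0, 0, 2, 0, 0, 1, 2, 0, 0, 0, 3, 0, 1, 0, 1]
(count[i] = number of elements equal to i)
Cumulative count: [0, 0, 0, 2, 2, 2, 3, 5, 5, 5, 5, 8, 8, 9, 9, 10]
Sorted: [3, 3, 6, 7, 7, 11, 11, 11, 13, 15]


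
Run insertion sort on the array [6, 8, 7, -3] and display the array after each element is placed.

First element 6 is already 'sorted'
Insert 8: shifted 0 elements -> [6, 8, 7, -3]
Insert 7: shifted 1 elements -> [6, 7, 8, -3]
Insert -3: shifted 3 elements -> [-3, 6, 7, 8]


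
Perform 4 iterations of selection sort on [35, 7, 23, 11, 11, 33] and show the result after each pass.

Pass 1: Select minimum 7 at index 1, swap -> [7, 35, 23, 11, 11, 33]
Pass 2: Select minimum 11 at index 3, swap -> [7, 11, 23, 35, 11, 33]
Pass 3: Select minimum 11 at index 4, swap -> [7, 11, 11, 35, 23, 33]
Pass 4: Select minimum 23 at index 4, swap -> [7, 11, 11, 23, 35, 33]


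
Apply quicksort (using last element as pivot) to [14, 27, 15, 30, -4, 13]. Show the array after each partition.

Partition 1: pivot=13 at index 1 -> [-4, 13, 15, 30, 14, 27]
Partition 2: pivot=27 at index 4 -> [-4, 13, 15, 14, 27, 30]
Partition 3: pivot=14 at index 2 -> [-4, 13, 14, 15, 27, 30]


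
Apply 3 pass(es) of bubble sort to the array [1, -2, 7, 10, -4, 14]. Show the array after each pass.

After pass 1: [-2, 1, 7, -4, 10, 14] (2 swaps)
After pass 2: [-2, 1, -4, 7, 10, 14] (1 swaps)
After pass 3: [-2, -4, 1, 7, 10, 14] (1 swaps)
Total swaps: 4


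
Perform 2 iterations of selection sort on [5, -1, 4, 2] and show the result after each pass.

Pass 1: Select minimum -1 at index 1, swap -> [-1, 5, 4, 2]
Pass 2: Select minimum 2 at index 3, swap -> [-1, 2, 4, 5]


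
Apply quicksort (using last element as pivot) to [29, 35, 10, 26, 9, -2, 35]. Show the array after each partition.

Partition 1: pivot=35 at index 6 -> [29, 35, 10, 26, 9, -2, 35]
Partition 2: pivot=-2 at index 0 -> [-2, 35, 10, 26, 9, 29, 35]
Partition 3: pivot=29 at index 4 -> [-2, 10, 26, 9, 29, 35, 35]
Partition 4: pivot=9 at index 1 -> [-2, 9, 26, 10, 29, 35, 35]
Partition 5: pivot=10 at index 2 -> [-2, 9, 10, 26, 29, 35, 35]


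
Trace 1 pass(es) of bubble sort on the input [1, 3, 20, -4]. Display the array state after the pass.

After pass 1: [1, 3, -4, 20] (1 swaps)
Total swaps: 1


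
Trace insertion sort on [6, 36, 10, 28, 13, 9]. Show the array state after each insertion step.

First element 6 is already 'sorted'
Insert 36: shifted 0 elements -> [6, 36, 10, 28, 13, 9]
Insert 10: shifted 1 elements -> [6, 10, 36, 28, 13, 9]
Insert 28: shifted 1 elements -> [6, 10, 28, 36, 13, 9]
Insert 13: shifted 2 elements -> [6, 10, 13, 28, 36, 9]
Insert 9: shifted 4 elements -> [6, 9, 10, 13, 28, 36]


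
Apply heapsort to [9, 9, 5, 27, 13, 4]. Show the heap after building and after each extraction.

Build heap: [27, 13, 5, 9, 9, 4]
Extract 27: [13, 9, 5, 4, 9, 27]
Extract 13: [9, 9, 5, 4, 13, 27]
Extract 9: [9, 4, 5, 9, 13, 27]
Extract 9: [5, 4, 9, 9, 13, 27]
Extract 5: [4, 5, 9, 9, 13, 27]


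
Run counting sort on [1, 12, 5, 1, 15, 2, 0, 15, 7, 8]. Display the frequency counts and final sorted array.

Count array: [1, 2, 1, 0, 0, 1, 0, 1, 1, 0, 0, 0, 1, 0, 0, 2]
(count[i] = number of elements equal to i)
Cumulative count: [1, 3, 4, 4, 4, 5, 5, 6, 7, 7, 7, 7, 8, 8, 8, 10]
Sorted: [0, 1, 1, 2, 5, 7, 8, 12, 15, 15]


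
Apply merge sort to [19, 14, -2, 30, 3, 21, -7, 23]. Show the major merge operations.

Divide and conquer:
  Merge [19] + [14] -> [14, 19]
  Merge [-2] + [30] -> [-2, 30]
  Merge [14, 19] + [-2, 30] -> [-2, 14, 19, 30]
  Merge [3] + [21] -> [3, 21]
  Merge [-7] + [23] -> [-7, 23]
  Merge [3, 21] + [-7, 23] -> [-7, 3, 21, 23]
  Merge [-2, 14, 19, 30] + [-7, 3, 21, 23] -> [-7, -2, 3, 14, 19, 21, 23, 30]


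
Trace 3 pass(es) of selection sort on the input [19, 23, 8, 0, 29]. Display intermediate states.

Pass 1: Select minimum 0 at index 3, swap -> [0, 23, 8, 19, 29]
Pass 2: Select minimum 8 at index 2, swap -> [0, 8, 23, 19, 29]
Pass 3: Select minimum 19 at index 3, swap -> [0, 8, 19, 23, 29]


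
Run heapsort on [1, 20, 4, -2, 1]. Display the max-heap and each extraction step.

Build heap: [20, 1, 4, -2, 1]
Extract 20: [4, 1, 1, -2, 20]
Extract 4: [1, -2, 1, 4, 20]
Extract 1: [1, -2, 1, 4, 20]
Extract 1: [-2, 1, 1, 4, 20]


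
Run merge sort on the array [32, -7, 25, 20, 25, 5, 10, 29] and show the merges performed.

Divide and conquer:
  Merge [32] + [-7] -> [-7, 32]
  Merge [25] + [20] -> [20, 25]
  Merge [-7, 32] + [20, 25] -> [-7, 20, 25, 32]
  Merge [25] + [5] -> [5, 25]
  Merge [10] + [29] -> [10, 29]
  Merge [5, 25] + [10, 29] -> [5, 10, 25, 29]
  Merge [-7, 20, 25, 32] + [5, 10, 25, 29] -> [-7, 5, 10, 20, 25, 25, 29, 32]


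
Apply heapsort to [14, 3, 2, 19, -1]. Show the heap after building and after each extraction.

Build heap: [19, 14, 2, 3, -1]
Extract 19: [14, 3, 2, -1, 19]
Extract 14: [3, -1, 2, 14, 19]
Extract 3: [2, -1, 3, 14, 19]
Extract 2: [-1, 2, 3, 14, 19]


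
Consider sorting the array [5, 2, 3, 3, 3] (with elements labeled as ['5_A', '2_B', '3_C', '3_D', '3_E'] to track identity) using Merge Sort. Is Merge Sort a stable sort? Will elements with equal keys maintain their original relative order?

Trace Merge Sort on the labeled array (the key is the number; the letter only tracks identity):
  Merge [5_A] + [2_B] -> [2_B, 5_A]
  Merge [3_D] + [3_E] -> [3_D, 3_E]
  Merge [3_C] + [3_D, 3_E] -> [3_C, 3_D, 3_E]
  Merge [2_B, 5_A] + [3_C, 3_D, 3_E] -> [2_B, 3_C, 3_D, 3_E, 5_A]
Final order: [2_B, 3_C, 3_D, 3_E, 5_A]
Equal keys:
  value 3: originally 3_C, 3_D, 3_E; after sorting 3_C, 3_D, 3_E -> order preserved
All equal keys kept their original relative order. Merge Sort is stable: when the heads of the two halves are equal the merge takes from the left half first.
Answer: Stable


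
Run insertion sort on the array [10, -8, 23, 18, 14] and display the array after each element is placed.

First element 10 is already 'sorted'
Insert -8: shifted 1 elements -> [-8, 10, 23, 18, 14]
Insert 23: shifted 0 elements -> [-8, 10, 23, 18, 14]
Insert 18: shifted 1 elements -> [-8, 10, 18, 23, 14]
Insert 14: shifted 2 elements -> [-8, 10, 14, 18, 23]


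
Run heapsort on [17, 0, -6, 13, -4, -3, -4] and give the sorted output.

Build heap: [17, 13, -3, 0, -4, -6, -4]
Extract 17: [13, 0, -3, -4, -4, -6, 17]
Extract 13: [0, -4, -3, -6, -4, 13, 17]
Extract 0: [-3, -4, -4, -6, 0, 13, 17]
Extract -3: [-4, -6, -4, -3, 0, 13, 17]
Extract -4: [-4, -6, -4, -3, 0, 13, 17]
Extract -4: [-6, -4, -4, -3, 0, 13, 17]


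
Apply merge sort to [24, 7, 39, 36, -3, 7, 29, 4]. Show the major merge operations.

Divide and conquer:
  Merge [24] + [7] -> [7, 24]
  Merge [39] + [36] -> [36, 39]
  Merge [7, 24] + [36, 39] -> [7, 24, 36, 39]
  Merge [-3] + [7] -> [-3, 7]
  Merge [29] + [4] -> [4, 29]
  Merge [-3, 7] + [4, 29] -> [-3, 4, 7, 29]
  Merge [7, 24, 36, 39] + [-3, 4, 7, 29] -> [-3, 4, 7, 7, 24, 29, 36, 39]


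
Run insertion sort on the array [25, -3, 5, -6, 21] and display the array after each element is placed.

First element 25 is already 'sorted'
Insert -3: shifted 1 elements -> [-3, 25, 5, -6, 21]
Insert 5: shifted 1 elements -> [-3, 5, 25, -6, 21]
Insert -6: shifted 3 elements -> [-6, -3, 5, 25, 21]
Insert 21: shifted 1 elements -> [-6, -3, 5, 21, 25]


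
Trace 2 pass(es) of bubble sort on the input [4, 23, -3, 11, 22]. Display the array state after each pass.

After pass 1: [4, -3, 11, 22, 23] (3 swaps)
After pass 2: [-3, 4, 11, 22, 23] (1 swaps)
Total swaps: 4


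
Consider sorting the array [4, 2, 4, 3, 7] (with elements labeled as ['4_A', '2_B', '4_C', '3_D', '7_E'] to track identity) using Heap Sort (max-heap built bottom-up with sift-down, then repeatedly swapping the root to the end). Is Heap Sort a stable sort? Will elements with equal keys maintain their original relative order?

Trace Heap Sort on the labeled array (the key is the number; the letter only tracks identity):
  Build max-heap: [7_E, 4_A, 4_C, 3_D, 2_B]
  Swap root 7_E to index 4, re-heapify first 4 -> [4_A, 3_D, 4_C, 2_B, 7_E]
  Swap root 4_A to index 3, re-heapify first 3 -> [4_C, 3_D, 2_B, 4_A, 7_E]
  Swap root 4_C to index 2, re-heapify first 2 -> [3_D, 2_B, 4_C, 4_A, 7_E]
  Swap root 3_D to index 1, re-heapify first 1 -> [2_B, 3_D, 4_C, 4_A, 7_E]
Final order: [2_B, 3_D, 4_C, 4_A, 7_E]
Equal keys:
  value 4: originally 4_A, 4_C; after sorting 4_C, 4_A -> order changed
Equal keys were reordered, so Heap Sort is not stable: heap construction and root-to-end swaps move elements without regard to the original order of equal keys. (One such input is enough; an unstable sort may happen to preserve order on other inputs, but it gives no guarantee.)
Answer: Not stable


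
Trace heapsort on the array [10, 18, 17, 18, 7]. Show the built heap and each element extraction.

Build heap: [18, 18, 17, 10, 7]
Extract 18: [18, 10, 17, 7, 18]
Extract 18: [17, 10, 7, 18, 18]
Extract 17: [10, 7, 17, 18, 18]
Extract 10: [7, 10, 17, 18, 18]


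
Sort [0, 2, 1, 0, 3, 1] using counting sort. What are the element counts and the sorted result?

Count array: [2, 2, 1, 1]
(count[i] = number of elements equal to i)
Cumulative count: [2, 4, 5, 6]
Sorted: [0, 0, 1, 1, 2, 3]


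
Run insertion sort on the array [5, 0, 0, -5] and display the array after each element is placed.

First element 5 is already 'sorted'
Insert 0: shifted 1 elements -> [0, 5, 0, -5]
Insert 0: shifted 1 elements -> [0, 0, 5, -5]
Insert -5: shifted 3 elements -> [-5, 0, 0, 5]


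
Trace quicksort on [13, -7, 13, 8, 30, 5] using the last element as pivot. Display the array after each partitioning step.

Partition 1: pivot=5 at index 1 -> [-7, 5, 13, 8, 30, 13]
Partition 2: pivot=13 at index 4 -> [-7, 5, 13, 8, 13, 30]
Partition 3: pivot=8 at index 2 -> [-7, 5, 8, 13, 13, 30]


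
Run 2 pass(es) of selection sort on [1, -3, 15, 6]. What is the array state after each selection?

Pass 1: Select minimum -3 at index 1, swap -> [-3, 1, 15, 6]
Pass 2: Select minimum 1 at index 1, swap -> [-3, 1, 15, 6]


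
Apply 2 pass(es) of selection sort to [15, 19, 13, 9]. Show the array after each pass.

Pass 1: Select minimum 9 at index 3, swap -> [9, 19, 13, 15]
Pass 2: Select minimum 13 at index 2, swap -> [9, 13, 19, 15]


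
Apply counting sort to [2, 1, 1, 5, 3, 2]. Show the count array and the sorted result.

Count array: [0, 2, 2, 1, 0, 1]
(count[i] = number of elements equal to i)
Cumulative count: [0, 2, 4, 5, 5, 6]
Sorted: [1, 1, 2, 2, 3, 5]


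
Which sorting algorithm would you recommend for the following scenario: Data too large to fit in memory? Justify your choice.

Best choice: External merge sort
Reason: Minimizes disk I/O by sequential reads/writes


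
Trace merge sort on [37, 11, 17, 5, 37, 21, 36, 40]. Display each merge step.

Divide and conquer:
  Merge [37] + [11] -> [11, 37]
  Merge [17] + [5] -> [5, 17]
  Merge [11, 37] + [5, 17] -> [5, 11, 17, 37]
  Merge [37] + [21] -> [21, 37]
  Merge [36] + [40] -> [36, 40]
  Merge [21, 37] + [36, 40] -> [21, 36, 37, 40]
  Merge [5, 11, 17, 37] + [21, 36, 37, 40] -> [5, 11, 17, 21, 36, 37, 37, 40]


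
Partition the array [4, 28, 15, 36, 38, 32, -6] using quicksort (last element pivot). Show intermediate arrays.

Partition 1: pivot=-6 at index 0 -> [-6, 28, 15, 36, 38, 32, 4]
Partition 2: pivot=4 at index 1 -> [-6, 4, 15, 36, 38, 32, 28]
Partition 3: pivot=28 at index 3 -> [-6, 4, 15, 28, 38, 32, 36]
Partition 4: pivot=36 at index 5 -> [-6, 4, 15, 28, 32, 36, 38]


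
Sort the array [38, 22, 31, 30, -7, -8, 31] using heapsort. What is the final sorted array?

Build heap: [38, 30, 31, 22, -7, -8, 31]
Extract 38: [31, 30, 31, 22, -7, -8, 38]
Extract 31: [31, 30, -8, 22, -7, 31, 38]
Extract 31: [30, 22, -8, -7, 31, 31, 38]
Extract 30: [22, -7, -8, 30, 31, 31, 38]
Extract 22: [-7, -8, 22, 30, 31, 31, 38]
Extract -7: [-8, -7, 22, 30, 31, 31, 38]


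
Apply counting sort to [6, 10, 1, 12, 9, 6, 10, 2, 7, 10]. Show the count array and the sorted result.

Count array: [0, 1, 1, 0, 0, 0, 2, 1, 0, 1, 3, 0, 1]
(count[i] = number of elements equal to i)
Cumulative count: [0, 1, 2, 2, 2, 2, 4, 5, 5, 6, 9, 9, 10]
Sorted: [1, 2, 6, 6, 7, 9, 10, 10, 10, 12]


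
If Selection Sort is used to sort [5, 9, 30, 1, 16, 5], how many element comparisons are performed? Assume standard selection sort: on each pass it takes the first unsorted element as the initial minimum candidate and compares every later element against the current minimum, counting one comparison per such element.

Pass 1: scan indices 1..5 for the minimum = 5 comparison(s); min is 1, place at index 0 -> [1, 9, 30, 5, 16, 5]
Pass 2: scan indices 2..5 for the minimum = 4 comparison(s); min is 5, place at index 1 -> [1, 5, 30, 9, 16, 5]
Pass 3: scan indices 3..5 for the minimum = 3 comparison(s); min is 5, place at index 2 -> [1, 5, 5, 9, 16, 30]
Pass 4: scan indices 4..5 for the minimum = 2 comparison(s); min is 9, place at index 3 -> [1, 5, 5, 9, 16, 30]
Pass 5: scan indices 5..5 for the minimum = 1 comparison(s); min is 16, place at index 4 -> [1, 5, 5, 9, 16, 30]
Selection sort always scans the whole unsorted suffix, so the count is (n-1) + (n-2) + ... + 1 = n(n-1)/2 = 6*5/2 = 15 regardless of the input order.
Total comparisons: 5 + 4 + 3 + 2 + 1 = 15


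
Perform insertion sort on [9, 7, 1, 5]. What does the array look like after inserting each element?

First element 9 is already 'sorted'
Insert 7: shifted 1 elements -> [7, 9, 1, 5]
Insert 1: shifted 2 elements -> [1, 7, 9, 5]
Insert 5: shifted 2 elements -> [1, 5, 7, 9]


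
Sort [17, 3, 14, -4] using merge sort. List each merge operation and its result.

Divide and conquer:
  Merge [17] + [3] -> [3, 17]
  Merge [14] + [-4] -> [-4, 14]
  Merge [3, 17] + [-4, 14] -> [-4, 3, 14, 17]


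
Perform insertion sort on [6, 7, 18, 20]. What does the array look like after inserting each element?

First element 6 is already 'sorted'
Insert 7: shifted 0 elements -> [6, 7, 18, 20]
Insert 18: shifted 0 elements -> [6, 7, 18, 20]
Insert 20: shifted 0 elements -> [6, 7, 18, 20]


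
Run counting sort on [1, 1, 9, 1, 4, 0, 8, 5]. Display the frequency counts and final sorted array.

Count array: [1, 3, 0, 0, 1, 1, 0, 0, 1, 1]
(count[i] = number of elements equal to i)
Cumulative count: [1, 4, 4, 4, 5, 6, 6, 6, 7, 8]
Sorted: [0, 1, 1, 1, 4, 5, 8, 9]


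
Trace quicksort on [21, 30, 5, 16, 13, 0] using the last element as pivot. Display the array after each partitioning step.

Partition 1: pivot=0 at index 0 -> [0, 30, 5, 16, 13, 21]
Partition 2: pivot=21 at index 4 -> [0, 5, 16, 13, 21, 30]
Partition 3: pivot=13 at index 2 -> [0, 5, 13, 16, 21, 30]


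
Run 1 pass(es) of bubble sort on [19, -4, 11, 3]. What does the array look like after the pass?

After pass 1: [-4, 11, 3, 19] (3 swaps)
Total swaps: 3


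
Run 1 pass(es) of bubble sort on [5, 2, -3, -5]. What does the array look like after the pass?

After pass 1: [2, -3, -5, 5] (3 swaps)
Total swaps: 3


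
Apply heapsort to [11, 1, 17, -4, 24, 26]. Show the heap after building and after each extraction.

Build heap: [26, 24, 17, -4, 1, 11]
Extract 26: [24, 11, 17, -4, 1, 26]
Extract 24: [17, 11, 1, -4, 24, 26]
Extract 17: [11, -4, 1, 17, 24, 26]
Extract 11: [1, -4, 11, 17, 24, 26]
Extract 1: [-4, 1, 11, 17, 24, 26]


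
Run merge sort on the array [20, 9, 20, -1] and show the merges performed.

Divide and conquer:
  Merge [20] + [9] -> [9, 20]
  Merge [20] + [-1] -> [-1, 20]
  Merge [9, 20] + [-1, 20] -> [-1, 9, 20, 20]


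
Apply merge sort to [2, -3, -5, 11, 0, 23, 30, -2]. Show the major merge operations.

Divide and conquer:
  Merge [2] + [-3] -> [-3, 2]
  Merge [-5] + [11] -> [-5, 11]
  Merge [-3, 2] + [-5, 11] -> [-5, -3, 2, 11]
  Merge [0] + [23] -> [0, 23]
  Merge [30] + [-2] -> [-2, 30]
  Merge [0, 23] + [-2, 30] -> [-2, 0, 23, 30]
  Merge [-5, -3, 2, 11] + [-2, 0, 23, 30] -> [-5, -3, -2, 0, 2, 11, 23, 30]


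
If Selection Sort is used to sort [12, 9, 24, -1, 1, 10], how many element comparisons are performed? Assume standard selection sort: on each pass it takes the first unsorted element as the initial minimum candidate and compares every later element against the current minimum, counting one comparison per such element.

Pass 1: scan indices 1..5 for the minimum = 5 comparison(s); min is -1, place at index 0 -> [-1, 9, 24, 12, 1, 10]
Pass 2: scan indices 2..5 for the minimum = 4 comparison(s); min is 1, place at index 1 -> [-1, 1, 24, 12, 9, 10]
Pass 3: scan indices 3..5 for the minimum = 3 comparison(s); min is 9, place at index 2 -> [-1, 1, 9, 12, 24, 10]
Pass 4: scan indices 4..5 for the minimum = 2 comparison(s); min is 10, place at index 3 -> [-1, 1, 9, 10, 24, 12]
Pass 5: scan indices 5..5 for the minimum = 1 comparison(s); min is 12, place at index 4 -> [-1, 1, 9, 10, 12, 24]
Selection sort always scans the whole unsorted suffix, so the count is (n-1) + (n-2) + ... + 1 = n(n-1)/2 = 6*5/2 = 15 regardless of the input order.
Total comparisons: 5 + 4 + 3 + 2 + 1 = 15


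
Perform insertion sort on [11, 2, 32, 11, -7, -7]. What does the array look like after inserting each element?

First element 11 is already 'sorted'
Insert 2: shifted 1 elements -> [2, 11, 32, 11, -7, -7]
Insert 32: shifted 0 elements -> [2, 11, 32, 11, -7, -7]
Insert 11: shifted 1 elements -> [2, 11, 11, 32, -7, -7]
Insert -7: shifted 4 elements -> [-7, 2, 11, 11, 32, -7]
Insert -7: shifted 4 elements -> [-7, -7, 2, 11, 11, 32]


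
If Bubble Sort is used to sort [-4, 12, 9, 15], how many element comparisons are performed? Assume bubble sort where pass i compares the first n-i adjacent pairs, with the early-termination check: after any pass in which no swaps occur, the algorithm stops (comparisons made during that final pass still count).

Pass 1: compare adjacent pairs (0,1)..(2,3) = 3 comparison(s), 1 swap(s) -> [-4, 9, 12, 15]
Pass 2: compare adjacent pairs (0,1)..(1,2) = 2 comparison(s), 0 swap(s) -> [-4, 9, 12, 15]
No swaps in this pass, so bubble sort stops here.
Total comparisons: 3 + 2 = 5


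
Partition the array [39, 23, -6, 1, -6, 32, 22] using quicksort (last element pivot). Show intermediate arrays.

Partition 1: pivot=22 at index 3 -> [-6, 1, -6, 22, 39, 32, 23]
Partition 2: pivot=-6 at index 1 -> [-6, -6, 1, 22, 39, 32, 23]
Partition 3: pivot=23 at index 4 -> [-6, -6, 1, 22, 23, 32, 39]
Partition 4: pivot=39 at index 6 -> [-6, -6, 1, 22, 23, 32, 39]


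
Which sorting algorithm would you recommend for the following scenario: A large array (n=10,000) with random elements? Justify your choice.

Best choice: Quicksort or Mergesort
Reason: Both have O(n log n) average case; quicksort has lower constant factors


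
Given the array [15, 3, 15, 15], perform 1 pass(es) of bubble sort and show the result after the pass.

After pass 1: [3, 15, 15, 15] (1 swaps)
Total swaps: 1


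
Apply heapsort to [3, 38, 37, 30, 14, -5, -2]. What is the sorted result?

Build heap: [38, 30, 37, 3, 14, -5, -2]
Extract 38: [37, 30, -2, 3, 14, -5, 38]
Extract 37: [30, 14, -2, 3, -5, 37, 38]
Extract 30: [14, 3, -2, -5, 30, 37, 38]
Extract 14: [3, -5, -2, 14, 30, 37, 38]
Extract 3: [-2, -5, 3, 14, 30, 37, 38]
Extract -2: [-5, -2, 3, 14, 30, 37, 38]


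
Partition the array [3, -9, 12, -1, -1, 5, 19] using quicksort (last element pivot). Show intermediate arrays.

Partition 1: pivot=19 at index 6 -> [3, -9, 12, -1, -1, 5, 19]
Partition 2: pivot=5 at index 4 -> [3, -9, -1, -1, 5, 12, 19]
Partition 3: pivot=-1 at index 2 -> [-9, -1, -1, 3, 5, 12, 19]
Partition 4: pivot=-1 at index 1 -> [-9, -1, -1, 3, 5, 12, 19]


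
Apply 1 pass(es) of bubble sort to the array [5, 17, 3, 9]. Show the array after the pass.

After pass 1: [5, 3, 9, 17] (2 swaps)
Total swaps: 2


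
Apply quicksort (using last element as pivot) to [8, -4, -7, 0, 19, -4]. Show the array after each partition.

Partition 1: pivot=-4 at index 2 -> [-4, -7, -4, 0, 19, 8]
Partition 2: pivot=-7 at index 0 -> [-7, -4, -4, 0, 19, 8]
Partition 3: pivot=8 at index 4 -> [-7, -4, -4, 0, 8, 19]


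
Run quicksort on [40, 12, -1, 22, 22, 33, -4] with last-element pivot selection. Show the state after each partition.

Partition 1: pivot=-4 at index 0 -> [-4, 12, -1, 22, 22, 33, 40]
Partition 2: pivot=40 at index 6 -> [-4, 12, -1, 22, 22, 33, 40]
Partition 3: pivot=33 at index 5 -> [-4, 12, -1, 22, 22, 33, 40]
Partition 4: pivot=22 at index 4 -> [-4, 12, -1, 22, 22, 33, 40]
Partition 5: pivot=22 at index 3 -> [-4, 12, -1, 22, 22, 33, 40]
Partition 6: pivot=-1 at index 1 -> [-4, -1, 12, 22, 22, 33, 40]


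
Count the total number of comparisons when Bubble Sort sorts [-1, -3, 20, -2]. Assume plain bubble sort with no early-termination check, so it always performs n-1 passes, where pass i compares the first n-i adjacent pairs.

Pass 1: compare adjacent pairs (0,1)..(2,3) = 3 comparison(s), 2 swap(s) -> [-3, -1, -2, 20]
Pass 2: compare adjacent pairs (0,1)..(1,2) = 2 comparison(s), 1 swap(s) -> [-3, -2, -1, 20]
Pass 3: compare adjacent pairs (0,1)..(0,1) = 1 comparison(s), 0 swap(s) -> [-3, -2, -1, 20]
Total comparisons: 3 + 2 + 1 = 6


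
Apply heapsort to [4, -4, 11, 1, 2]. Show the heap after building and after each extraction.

Build heap: [11, 2, 4, 1, -4]
Extract 11: [4, 2, -4, 1, 11]
Extract 4: [2, 1, -4, 4, 11]
Extract 2: [1, -4, 2, 4, 11]
Extract 1: [-4, 1, 2, 4, 11]


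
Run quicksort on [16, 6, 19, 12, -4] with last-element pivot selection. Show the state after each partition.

Partition 1: pivot=-4 at index 0 -> [-4, 6, 19, 12, 16]
Partition 2: pivot=16 at index 3 -> [-4, 6, 12, 16, 19]
Partition 3: pivot=12 at index 2 -> [-4, 6, 12, 16, 19]


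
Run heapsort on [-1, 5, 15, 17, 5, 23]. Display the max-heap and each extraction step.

Build heap: [23, 17, 15, 5, 5, -1]
Extract 23: [17, 5, 15, -1, 5, 23]
Extract 17: [15, 5, 5, -1, 17, 23]
Extract 15: [5, -1, 5, 15, 17, 23]
Extract 5: [5, -1, 5, 15, 17, 23]
Extract 5: [-1, 5, 5, 15, 17, 23]


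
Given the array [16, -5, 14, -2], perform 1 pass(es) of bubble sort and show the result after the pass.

After pass 1: [-5, 14, -2, 16] (3 swaps)
Total swaps: 3


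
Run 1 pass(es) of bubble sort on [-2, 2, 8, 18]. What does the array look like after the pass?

After pass 1: [-2, 2, 8, 18] (0 swaps)
Total swaps: 0


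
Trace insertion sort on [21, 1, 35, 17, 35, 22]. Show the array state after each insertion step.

First element 21 is already 'sorted'
Insert 1: shifted 1 elements -> [1, 21, 35, 17, 35, 22]
Insert 35: shifted 0 elements -> [1, 21, 35, 17, 35, 22]
Insert 17: shifted 2 elements -> [1, 17, 21, 35, 35, 22]
Insert 35: shifted 0 elements -> [1, 17, 21, 35, 35, 22]
Insert 22: shifted 2 elements -> [1, 17, 21, 22, 35, 35]


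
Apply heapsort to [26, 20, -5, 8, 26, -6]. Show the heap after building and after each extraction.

Build heap: [26, 26, -5, 8, 20, -6]
Extract 26: [26, 20, -5, 8, -6, 26]
Extract 26: [20, 8, -5, -6, 26, 26]
Extract 20: [8, -6, -5, 20, 26, 26]
Extract 8: [-5, -6, 8, 20, 26, 26]
Extract -5: [-6, -5, 8, 20, 26, 26]


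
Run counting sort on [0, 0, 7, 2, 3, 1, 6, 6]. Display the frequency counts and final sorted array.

Count array: [2, 1, 1, 1, 0, 0, 2, 1]
(count[i] = number of elements equal to i)
Cumulative count: [2, 3, 4, 5, 5, 5, 7, 8]
Sorted: [0, 0, 1, 2, 3, 6, 6, 7]


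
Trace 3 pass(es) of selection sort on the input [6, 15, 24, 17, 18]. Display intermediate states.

Pass 1: Select minimum 6 at index 0, swap -> [6, 15, 24, 17, 18]
Pass 2: Select minimum 15 at index 1, swap -> [6, 15, 24, 17, 18]
Pass 3: Select minimum 17 at index 3, swap -> [6, 15, 17, 24, 18]


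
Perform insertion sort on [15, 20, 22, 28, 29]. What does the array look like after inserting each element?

First element 15 is already 'sorted'
Insert 20: shifted 0 elements -> [15, 20, 22, 28, 29]
Insert 22: shifted 0 elements -> [15, 20, 22, 28, 29]
Insert 28: shifted 0 elements -> [15, 20, 22, 28, 29]
Insert 29: shifted 0 elements -> [15, 20, 22, 28, 29]


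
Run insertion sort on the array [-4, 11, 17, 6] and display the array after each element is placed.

First element -4 is already 'sorted'
Insert 11: shifted 0 elements -> [-4, 11, 17, 6]
Insert 17: shifted 0 elements -> [-4, 11, 17, 6]
Insert 6: shifted 2 elements -> [-4, 6, 11, 17]


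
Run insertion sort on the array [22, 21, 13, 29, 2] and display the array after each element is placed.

First element 22 is already 'sorted'
Insert 21: shifted 1 elements -> [21, 22, 13, 29, 2]
Insert 13: shifted 2 elements -> [13, 21, 22, 29, 2]
Insert 29: shifted 0 elements -> [13, 21, 22, 29, 2]
Insert 2: shifted 4 elements -> [2, 13, 21, 22, 29]


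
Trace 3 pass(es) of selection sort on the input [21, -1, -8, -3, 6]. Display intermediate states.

Pass 1: Select minimum -8 at index 2, swap -> [-8, -1, 21, -3, 6]
Pass 2: Select minimum -3 at index 3, swap -> [-8, -3, 21, -1, 6]
Pass 3: Select minimum -1 at index 3, swap -> [-8, -3, -1, 21, 6]


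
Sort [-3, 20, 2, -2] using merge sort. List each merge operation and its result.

Divide and conquer:
  Merge [-3] + [20] -> [-3, 20]
  Merge [2] + [-2] -> [-2, 2]
  Merge [-3, 20] + [-2, 2] -> [-3, -2, 2, 20]


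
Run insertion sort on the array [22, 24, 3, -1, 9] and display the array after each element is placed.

First element 22 is already 'sorted'
Insert 24: shifted 0 elements -> [22, 24, 3, -1, 9]
Insert 3: shifted 2 elements -> [3, 22, 24, -1, 9]
Insert -1: shifted 3 elements -> [-1, 3, 22, 24, 9]
Insert 9: shifted 2 elements -> [-1, 3, 9, 22, 24]


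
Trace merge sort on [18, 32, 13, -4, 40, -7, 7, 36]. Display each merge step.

Divide and conquer:
  Merge [18] + [32] -> [18, 32]
  Merge [13] + [-4] -> [-4, 13]
  Merge [18, 32] + [-4, 13] -> [-4, 13, 18, 32]
  Merge [40] + [-7] -> [-7, 40]
  Merge [7] + [36] -> [7, 36]
  Merge [-7, 40] + [7, 36] -> [-7, 7, 36, 40]
  Merge [-4, 13, 18, 32] + [-7, 7, 36, 40] -> [-7, -4, 7, 13, 18, 32, 36, 40]


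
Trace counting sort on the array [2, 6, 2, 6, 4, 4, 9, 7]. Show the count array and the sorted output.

Count array: [0, 0, 2, 0, 2, 0, 2, 1, 0, 1]
(count[i] = number of elements equal to i)
Cumulative count: [0, 0, 2, 2, 4, 4, 6, 7, 7, 8]
Sorted: [2, 2, 4, 4, 6, 6, 7, 9]


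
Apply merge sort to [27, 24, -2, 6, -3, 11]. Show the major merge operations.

Divide and conquer:
  Merge [24] + [-2] -> [-2, 24]
  Merge [27] + [-2, 24] -> [-2, 24, 27]
  Merge [-3] + [11] -> [-3, 11]
  Merge [6] + [-3, 11] -> [-3, 6, 11]
  Merge [-2, 24, 27] + [-3, 6, 11] -> [-3, -2, 6, 11, 24, 27]


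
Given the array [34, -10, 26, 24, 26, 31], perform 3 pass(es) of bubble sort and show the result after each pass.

After pass 1: [-10, 26, 24, 26, 31, 34] (5 swaps)
After pass 2: [-10, 24, 26, 26, 31, 34] (1 swaps)
After pass 3: [-10, 24, 26, 26, 31, 34] (0 swaps)
Total swaps: 6
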